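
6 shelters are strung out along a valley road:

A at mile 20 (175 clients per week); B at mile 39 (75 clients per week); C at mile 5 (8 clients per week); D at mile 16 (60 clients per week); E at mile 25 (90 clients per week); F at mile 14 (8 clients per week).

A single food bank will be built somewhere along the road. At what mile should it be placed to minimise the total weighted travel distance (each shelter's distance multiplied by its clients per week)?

x = 20

For a sum of weighted absolute distances on a line, the optimum is the weighted median (not the mean). Total weight W = 416; half-weight = 208.
Sort by position and accumulate weight:
  mile 5 (C, w=8) → cum 8
  mile 14 (F, w=8) → cum 16
  mile 16 (D, w=60) → cum 76
  mile 20 (A, w=175) → cum 251  ≥ 208 → median here
  mile 25 (E, w=90) → cum 341
  mile 39 (B, w=75) → cum 416
Optimal location: mile 20.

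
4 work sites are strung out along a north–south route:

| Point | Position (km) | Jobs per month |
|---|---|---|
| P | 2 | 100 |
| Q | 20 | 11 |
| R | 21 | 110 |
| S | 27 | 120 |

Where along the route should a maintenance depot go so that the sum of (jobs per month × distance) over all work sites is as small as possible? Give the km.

x = 21

For a sum of weighted absolute distances on a line, the optimum is the weighted median (not the mean). Total weight W = 341; half-weight = 170.5.
Sort by position and accumulate weight:
  km 2 (P, w=100) → cum 100
  km 20 (Q, w=11) → cum 111
  km 21 (R, w=110) → cum 221  ≥ 170.5 → median here
  km 27 (S, w=120) → cum 341
Optimal location: km 21.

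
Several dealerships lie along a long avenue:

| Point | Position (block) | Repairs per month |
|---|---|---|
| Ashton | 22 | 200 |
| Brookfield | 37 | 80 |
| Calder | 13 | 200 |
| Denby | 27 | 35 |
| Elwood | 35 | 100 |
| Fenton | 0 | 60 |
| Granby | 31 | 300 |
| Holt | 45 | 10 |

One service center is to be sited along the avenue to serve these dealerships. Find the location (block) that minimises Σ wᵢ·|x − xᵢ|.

For a sum of weighted absolute distances on a line, the optimum is the weighted median (not the mean). Total weight W = 985; half-weight = 492.5.
Sort by position and accumulate weight:
  block 0 (Fenton, w=60) → cum 60
  block 13 (Calder, w=200) → cum 260
  block 22 (Ashton, w=200) → cum 460
  block 27 (Denby, w=35) → cum 495  ≥ 492.5 → median here
  block 31 (Granby, w=300) → cum 795
  block 35 (Elwood, w=100) → cum 895
  block 37 (Brookfield, w=80) → cum 975
  block 45 (Holt, w=10) → cum 985
Optimal location: block 27.

x = 27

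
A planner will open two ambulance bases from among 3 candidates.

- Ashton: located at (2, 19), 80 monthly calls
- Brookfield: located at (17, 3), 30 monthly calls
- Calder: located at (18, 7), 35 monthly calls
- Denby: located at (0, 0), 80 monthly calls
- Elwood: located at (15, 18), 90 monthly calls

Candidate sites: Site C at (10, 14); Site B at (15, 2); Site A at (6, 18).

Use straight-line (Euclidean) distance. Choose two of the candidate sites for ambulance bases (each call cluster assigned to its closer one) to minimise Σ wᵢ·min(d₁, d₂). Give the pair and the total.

{Site B, Site A}, total 2621.6

Evaluate every pair (each demand assigned to the nearer of the two):
  {Site B, Site A}: total = 2621.6
  {Site C, Site B}: total = 2812.8
  {Site C, Site A}: total = 3045.7
Best pair: {Site B, Site A} with total 2621.6.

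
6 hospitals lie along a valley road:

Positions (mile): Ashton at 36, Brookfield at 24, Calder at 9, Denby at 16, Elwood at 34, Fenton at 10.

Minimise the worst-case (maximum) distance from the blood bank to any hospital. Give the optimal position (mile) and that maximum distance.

The 1-center on a line is the midpoint of the two extreme points: leftmost at 9, rightmost at 36.
Optimal location = (9 + 36)/2 = 22.5; maximum distance = (36 − 9)/2 = 13.5.

location 22.5, max distance 13.5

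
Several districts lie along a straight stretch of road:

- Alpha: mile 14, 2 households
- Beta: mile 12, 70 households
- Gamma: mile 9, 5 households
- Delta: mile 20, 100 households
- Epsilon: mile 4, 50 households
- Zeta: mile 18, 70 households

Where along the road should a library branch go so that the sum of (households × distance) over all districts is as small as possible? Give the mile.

x = 18

For a sum of weighted absolute distances on a line, the optimum is the weighted median (not the mean). Total weight W = 297; half-weight = 148.5.
Sort by position and accumulate weight:
  mile 4 (Epsilon, w=50) → cum 50
  mile 9 (Gamma, w=5) → cum 55
  mile 12 (Beta, w=70) → cum 125
  mile 14 (Alpha, w=2) → cum 127
  mile 18 (Zeta, w=70) → cum 197  ≥ 148.5 → median here
  mile 20 (Delta, w=100) → cum 297
Optimal location: mile 18.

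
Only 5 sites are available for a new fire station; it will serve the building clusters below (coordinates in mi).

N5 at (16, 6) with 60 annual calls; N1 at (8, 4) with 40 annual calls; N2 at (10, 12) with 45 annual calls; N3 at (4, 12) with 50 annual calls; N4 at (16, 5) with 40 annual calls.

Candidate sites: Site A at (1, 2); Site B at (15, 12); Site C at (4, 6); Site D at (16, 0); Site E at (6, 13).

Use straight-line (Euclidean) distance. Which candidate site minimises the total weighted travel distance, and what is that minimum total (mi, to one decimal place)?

Total weighted distance at each candidate:
  Site A (1, 2): total = 2962.0
  Site B (15, 12): total = 1848.0
  Site C (4, 6): total = 2062.4
  Site D (16, 0): total = 2370.0
  Site E (6, 13): total = 1910.8
Minimum is at Site B with total 1848.0 mi.

Site B, total 1848.0 mi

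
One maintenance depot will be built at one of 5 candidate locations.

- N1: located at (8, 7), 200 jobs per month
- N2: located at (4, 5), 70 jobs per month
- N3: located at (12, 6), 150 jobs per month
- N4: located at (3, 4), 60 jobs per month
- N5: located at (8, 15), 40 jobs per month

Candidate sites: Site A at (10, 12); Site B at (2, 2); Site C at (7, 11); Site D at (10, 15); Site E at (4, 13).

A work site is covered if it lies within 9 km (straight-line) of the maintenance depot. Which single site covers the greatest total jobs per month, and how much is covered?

Coverage radius r = 9 km; a point is covered iff (Δx)²+(Δy)² ≤ 9² = 81.
  Site A (10, 12): covers {N1, N3, N5} → 390
  Site B (2, 2): covers {N1, N2, N4} → 330
  Site C (7, 11): covers {N1, N2, N3, N4, N5} → 520
  Site D (10, 15): covers {N1, N5} → 240
  Site E (4, 13): covers {N1, N2, N5} → 310
Maximum coverage at Site C: 520 jobs per month.

Site C, covering 520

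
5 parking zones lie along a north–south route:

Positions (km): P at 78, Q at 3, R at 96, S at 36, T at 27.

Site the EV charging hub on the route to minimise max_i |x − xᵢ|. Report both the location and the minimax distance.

The 1-center on a line is the midpoint of the two extreme points: leftmost at 3, rightmost at 96.
Optimal location = (3 + 96)/2 = 49.5; maximum distance = (96 − 3)/2 = 46.5.

location 49.5, max distance 46.5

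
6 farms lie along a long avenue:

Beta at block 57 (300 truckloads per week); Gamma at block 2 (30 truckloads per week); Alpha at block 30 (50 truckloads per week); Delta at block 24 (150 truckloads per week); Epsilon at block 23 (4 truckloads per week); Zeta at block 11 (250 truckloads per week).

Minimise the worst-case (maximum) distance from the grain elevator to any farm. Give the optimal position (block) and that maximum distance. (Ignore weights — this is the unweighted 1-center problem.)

The 1-center on a line is the midpoint of the two extreme points: leftmost at 2, rightmost at 57.
Optimal location = (2 + 57)/2 = 29.5; maximum distance = (57 − 2)/2 = 27.5.

location 29.5, max distance 27.5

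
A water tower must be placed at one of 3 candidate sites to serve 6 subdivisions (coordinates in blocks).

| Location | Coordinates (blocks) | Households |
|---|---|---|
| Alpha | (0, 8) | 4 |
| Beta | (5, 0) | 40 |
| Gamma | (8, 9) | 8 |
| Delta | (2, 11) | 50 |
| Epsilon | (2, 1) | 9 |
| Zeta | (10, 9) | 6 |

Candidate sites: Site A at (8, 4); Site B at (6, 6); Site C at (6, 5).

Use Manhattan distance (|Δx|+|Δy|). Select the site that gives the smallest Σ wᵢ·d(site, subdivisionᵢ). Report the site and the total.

Site B, total 925 blocks

Total weighted distance at each candidate:
  Site A (8, 4): total = 1141
  Site B (6, 6): total = 925
  Site C (6, 5): total = 944
Minimum is at Site B with total 925 blocks.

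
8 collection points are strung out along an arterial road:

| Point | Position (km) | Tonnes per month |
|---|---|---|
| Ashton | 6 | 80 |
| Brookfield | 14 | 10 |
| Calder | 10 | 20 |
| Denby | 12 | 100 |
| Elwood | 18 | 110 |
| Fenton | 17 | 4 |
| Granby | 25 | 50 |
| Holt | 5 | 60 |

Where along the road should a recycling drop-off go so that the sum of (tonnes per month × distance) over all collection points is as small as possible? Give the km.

x = 12

For a sum of weighted absolute distances on a line, the optimum is the weighted median (not the mean). Total weight W = 434; half-weight = 217.
Sort by position and accumulate weight:
  km 5 (Holt, w=60) → cum 60
  km 6 (Ashton, w=80) → cum 140
  km 10 (Calder, w=20) → cum 160
  km 12 (Denby, w=100) → cum 260  ≥ 217 → median here
  km 14 (Brookfield, w=10) → cum 270
  km 17 (Fenton, w=4) → cum 274
  km 18 (Elwood, w=110) → cum 384
  km 25 (Granby, w=50) → cum 434
Optimal location: km 12.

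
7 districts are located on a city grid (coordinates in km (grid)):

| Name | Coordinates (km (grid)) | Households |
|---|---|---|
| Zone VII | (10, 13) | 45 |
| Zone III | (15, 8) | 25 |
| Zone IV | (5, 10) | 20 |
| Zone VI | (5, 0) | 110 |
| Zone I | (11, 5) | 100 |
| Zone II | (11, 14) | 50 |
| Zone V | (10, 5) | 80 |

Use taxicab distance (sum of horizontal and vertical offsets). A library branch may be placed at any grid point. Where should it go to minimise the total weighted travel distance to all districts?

Manhattan distance separates: Σwᵢ(|x−xᵢ|+|y−yᵢ|) = Σwᵢ|x−xᵢ| + Σwᵢ|y−yᵢ|, so x and y are optimised independently as 1-D weighted medians.
Total weight W = 430; half = 215.
x-coordinate, sorted with cumulative weight:
  x=5 (Zone IV, w=20) cum 20
  x=5 (Zone VI, w=110) cum 130
  x=10 (Zone VII, w=45) cum 175
  x=10 (Zone V, w=80) cum 255  ← median
  x=11 (Zone I, w=100) cum 355
  x=11 (Zone II, w=50) cum 405
  x=15 (Zone III, w=25) cum 430
⇒ x* = 10
y-coordinate, sorted with cumulative weight:
  y=0 (Zone VI, w=110) cum 110
  y=5 (Zone I, w=100) cum 210
  y=5 (Zone V, w=80) cum 290  ← median
  y=8 (Zone III, w=25) cum 315
  y=10 (Zone IV, w=20) cum 335
  y=13 (Zone VII, w=45) cum 380
  y=14 (Zone II, w=50) cum 430
⇒ y* = 5

(10, 5)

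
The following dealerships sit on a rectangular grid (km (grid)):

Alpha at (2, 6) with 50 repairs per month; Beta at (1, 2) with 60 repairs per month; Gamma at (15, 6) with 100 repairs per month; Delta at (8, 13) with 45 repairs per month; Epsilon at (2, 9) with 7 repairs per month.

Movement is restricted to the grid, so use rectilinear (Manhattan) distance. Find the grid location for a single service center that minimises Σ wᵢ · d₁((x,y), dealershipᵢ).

Manhattan distance separates: Σwᵢ(|x−xᵢ|+|y−yᵢ|) = Σwᵢ|x−xᵢ| + Σwᵢ|y−yᵢ|, so x and y are optimised independently as 1-D weighted medians.
Total weight W = 262; half = 131.
x-coordinate, sorted with cumulative weight:
  x=1 (Beta, w=60) cum 60
  x=2 (Alpha, w=50) cum 110
  x=2 (Epsilon, w=7) cum 117
  x=8 (Delta, w=45) cum 162  ← median
  x=15 (Gamma, w=100) cum 262
⇒ x* = 8
y-coordinate, sorted with cumulative weight:
  y=2 (Beta, w=60) cum 60
  y=6 (Alpha, w=50) cum 110
  y=6 (Gamma, w=100) cum 210  ← median
  y=9 (Epsilon, w=7) cum 217
  y=13 (Delta, w=45) cum 262
⇒ y* = 6

(8, 6)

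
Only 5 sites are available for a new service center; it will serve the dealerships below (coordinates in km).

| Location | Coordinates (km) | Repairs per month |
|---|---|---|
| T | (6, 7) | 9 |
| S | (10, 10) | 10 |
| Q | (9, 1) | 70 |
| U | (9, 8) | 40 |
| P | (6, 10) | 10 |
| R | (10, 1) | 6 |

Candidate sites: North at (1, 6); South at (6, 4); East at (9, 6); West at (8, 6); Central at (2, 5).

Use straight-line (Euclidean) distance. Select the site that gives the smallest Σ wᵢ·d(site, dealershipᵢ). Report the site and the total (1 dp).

East, total 580.3 km

Total weighted distance at each candidate:
  North (1, 6): total = 1260.4
  South (6, 4): total = 686.1
  East (9, 6): total = 580.3
  West (8, 6): total = 588.3
  Central (2, 5): total = 1121.3
Minimum is at East with total 580.3 km.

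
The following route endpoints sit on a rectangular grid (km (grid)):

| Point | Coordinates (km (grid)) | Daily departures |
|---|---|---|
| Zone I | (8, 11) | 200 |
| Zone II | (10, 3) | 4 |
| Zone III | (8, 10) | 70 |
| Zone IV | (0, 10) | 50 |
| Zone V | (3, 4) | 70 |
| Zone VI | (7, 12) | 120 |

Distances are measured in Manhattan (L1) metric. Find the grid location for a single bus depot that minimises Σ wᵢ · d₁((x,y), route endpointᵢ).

(8, 11)

Manhattan distance separates: Σwᵢ(|x−xᵢ|+|y−yᵢ|) = Σwᵢ|x−xᵢ| + Σwᵢ|y−yᵢ|, so x and y are optimised independently as 1-D weighted medians.
Total weight W = 514; half = 257.
x-coordinate, sorted with cumulative weight:
  x=0 (Zone IV, w=50) cum 50
  x=3 (Zone V, w=70) cum 120
  x=7 (Zone VI, w=120) cum 240
  x=8 (Zone I, w=200) cum 440  ← median
  x=8 (Zone III, w=70) cum 510
  x=10 (Zone II, w=4) cum 514
⇒ x* = 8
y-coordinate, sorted with cumulative weight:
  y=3 (Zone II, w=4) cum 4
  y=4 (Zone V, w=70) cum 74
  y=10 (Zone III, w=70) cum 144
  y=10 (Zone IV, w=50) cum 194
  y=11 (Zone I, w=200) cum 394  ← median
  y=12 (Zone VI, w=120) cum 514
⇒ y* = 11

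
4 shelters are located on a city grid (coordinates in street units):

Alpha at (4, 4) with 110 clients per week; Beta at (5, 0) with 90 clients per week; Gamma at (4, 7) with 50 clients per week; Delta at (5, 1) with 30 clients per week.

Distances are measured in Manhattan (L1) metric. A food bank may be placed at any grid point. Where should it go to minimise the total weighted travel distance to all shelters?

Manhattan distance separates: Σwᵢ(|x−xᵢ|+|y−yᵢ|) = Σwᵢ|x−xᵢ| + Σwᵢ|y−yᵢ|, so x and y are optimised independently as 1-D weighted medians.
Total weight W = 280; half = 140.
x-coordinate, sorted with cumulative weight:
  x=4 (Alpha, w=110) cum 110
  x=4 (Gamma, w=50) cum 160  ← median
  x=5 (Beta, w=90) cum 250
  x=5 (Delta, w=30) cum 280
⇒ x* = 4
y-coordinate, sorted with cumulative weight:
  y=0 (Beta, w=90) cum 90
  y=1 (Delta, w=30) cum 120
  y=4 (Alpha, w=110) cum 230  ← median
  y=7 (Gamma, w=50) cum 280
⇒ y* = 4

(4, 4)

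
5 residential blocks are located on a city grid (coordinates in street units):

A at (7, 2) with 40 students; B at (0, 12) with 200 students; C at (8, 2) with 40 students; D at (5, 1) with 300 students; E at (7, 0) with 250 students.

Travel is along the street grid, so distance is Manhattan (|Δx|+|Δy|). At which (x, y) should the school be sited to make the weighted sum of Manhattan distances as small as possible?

(5, 1)

Manhattan distance separates: Σwᵢ(|x−xᵢ|+|y−yᵢ|) = Σwᵢ|x−xᵢ| + Σwᵢ|y−yᵢ|, so x and y are optimised independently as 1-D weighted medians.
Total weight W = 830; half = 415.
x-coordinate, sorted with cumulative weight:
  x=0 (B, w=200) cum 200
  x=5 (D, w=300) cum 500  ← median
  x=7 (A, w=40) cum 540
  x=7 (E, w=250) cum 790
  x=8 (C, w=40) cum 830
⇒ x* = 5
y-coordinate, sorted with cumulative weight:
  y=0 (E, w=250) cum 250
  y=1 (D, w=300) cum 550  ← median
  y=2 (A, w=40) cum 590
  y=2 (C, w=40) cum 630
  y=12 (B, w=200) cum 830
⇒ y* = 1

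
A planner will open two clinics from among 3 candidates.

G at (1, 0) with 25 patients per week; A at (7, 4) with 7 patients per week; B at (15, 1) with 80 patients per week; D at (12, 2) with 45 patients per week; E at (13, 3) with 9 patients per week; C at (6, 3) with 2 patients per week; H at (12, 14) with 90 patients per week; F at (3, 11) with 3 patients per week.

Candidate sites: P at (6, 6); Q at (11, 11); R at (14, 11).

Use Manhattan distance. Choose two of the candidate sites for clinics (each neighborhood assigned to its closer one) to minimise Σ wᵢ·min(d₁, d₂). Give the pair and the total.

Evaluate every pair (each demand assigned to the nearer of the two):
  {P, R}: total = 2187
  {P, Q}: total = 2346
  {Q, R}: total = 2423
Best pair: {P, R} with total 2187.

{P, R}, total 2187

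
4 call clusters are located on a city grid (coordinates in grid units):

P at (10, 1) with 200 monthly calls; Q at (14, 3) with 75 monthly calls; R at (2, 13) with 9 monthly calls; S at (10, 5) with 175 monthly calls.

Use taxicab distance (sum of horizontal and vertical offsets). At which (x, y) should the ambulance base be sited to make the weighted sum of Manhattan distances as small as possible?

(10, 3)

Manhattan distance separates: Σwᵢ(|x−xᵢ|+|y−yᵢ|) = Σwᵢ|x−xᵢ| + Σwᵢ|y−yᵢ|, so x and y are optimised independently as 1-D weighted medians.
Total weight W = 459; half = 229.5.
x-coordinate, sorted with cumulative weight:
  x=2 (R, w=9) cum 9
  x=10 (P, w=200) cum 209
  x=10 (S, w=175) cum 384  ← median
  x=14 (Q, w=75) cum 459
⇒ x* = 10
y-coordinate, sorted with cumulative weight:
  y=1 (P, w=200) cum 200
  y=3 (Q, w=75) cum 275  ← median
  y=5 (S, w=175) cum 450
  y=13 (R, w=9) cum 459
⇒ y* = 3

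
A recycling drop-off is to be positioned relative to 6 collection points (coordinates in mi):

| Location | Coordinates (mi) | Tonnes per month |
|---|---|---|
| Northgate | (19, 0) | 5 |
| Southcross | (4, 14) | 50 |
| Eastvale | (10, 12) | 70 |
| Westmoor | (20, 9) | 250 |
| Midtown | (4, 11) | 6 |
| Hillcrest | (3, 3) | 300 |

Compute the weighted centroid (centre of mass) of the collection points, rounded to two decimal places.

(10.16, 6.98)

The minimiser of Σwᵢ‖p−pᵢ‖² is the weighted centroid p* = (Σwᵢpᵢ)/(Σwᵢ).
Σwᵢ = 681.
Σwᵢxᵢ = 5·19 + 50·4 + 70·10 + 250·20 + 6·4 + 300·3 = 6919.
Σwᵢyᵢ = 5·0 + 50·14 + 70·12 + 250·9 + 6·11 + 300·3 = 4756.
x* = 6919/681 = 10.16, y* = 4756/681 = 6.98.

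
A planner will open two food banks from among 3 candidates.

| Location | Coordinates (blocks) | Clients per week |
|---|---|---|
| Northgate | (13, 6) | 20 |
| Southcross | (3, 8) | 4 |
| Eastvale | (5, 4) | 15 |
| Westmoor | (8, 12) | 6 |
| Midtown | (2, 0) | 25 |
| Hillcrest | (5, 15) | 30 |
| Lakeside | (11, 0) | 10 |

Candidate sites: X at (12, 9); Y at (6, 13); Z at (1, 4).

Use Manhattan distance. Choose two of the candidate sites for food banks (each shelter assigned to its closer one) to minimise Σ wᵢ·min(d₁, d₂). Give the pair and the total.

{Y, Z}, total 737

Evaluate every pair (each demand assigned to the nearer of the two):
  {Y, Z}: total = 737
  {X, Z}: total = 821
  {X, Y}: total = 895
Best pair: {Y, Z} with total 737.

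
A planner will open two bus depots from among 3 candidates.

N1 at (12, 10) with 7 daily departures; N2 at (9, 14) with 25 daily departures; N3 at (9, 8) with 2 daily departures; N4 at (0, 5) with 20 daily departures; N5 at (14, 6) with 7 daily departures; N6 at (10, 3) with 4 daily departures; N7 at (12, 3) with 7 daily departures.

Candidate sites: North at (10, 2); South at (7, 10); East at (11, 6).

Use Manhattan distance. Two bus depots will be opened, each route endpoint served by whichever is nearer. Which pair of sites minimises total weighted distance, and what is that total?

Evaluate every pair (each demand assigned to the nearer of the two):
  {South, East}: total = 498
  {North, South}: total = 514
  {North, East}: total = 579
Best pair: {South, East} with total 498.

{South, East}, total 498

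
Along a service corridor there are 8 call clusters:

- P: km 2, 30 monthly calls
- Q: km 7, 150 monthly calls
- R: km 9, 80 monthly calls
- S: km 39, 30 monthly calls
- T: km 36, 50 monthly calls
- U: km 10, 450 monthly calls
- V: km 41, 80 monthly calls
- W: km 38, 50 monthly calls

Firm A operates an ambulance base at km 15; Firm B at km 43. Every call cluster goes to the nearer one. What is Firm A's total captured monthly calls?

The indifferent point is the midpoint (15+43)/2 = 29; call clusters left of it (closer to Firm A at 15) go to Firm A, those right go to Firm B.
  P at 2 (w=30) → Firm A
  Q at 7 (w=150) → Firm A
  R at 9 (w=80) → Firm A
  U at 10 (w=450) → Firm A
  T at 36 (w=50) → Firm B
  W at 38 (w=50) → Firm B
  S at 39 (w=30) → Firm B
  V at 41 (w=80) → Firm B
Firm A captures 710; Firm B captures 210.

710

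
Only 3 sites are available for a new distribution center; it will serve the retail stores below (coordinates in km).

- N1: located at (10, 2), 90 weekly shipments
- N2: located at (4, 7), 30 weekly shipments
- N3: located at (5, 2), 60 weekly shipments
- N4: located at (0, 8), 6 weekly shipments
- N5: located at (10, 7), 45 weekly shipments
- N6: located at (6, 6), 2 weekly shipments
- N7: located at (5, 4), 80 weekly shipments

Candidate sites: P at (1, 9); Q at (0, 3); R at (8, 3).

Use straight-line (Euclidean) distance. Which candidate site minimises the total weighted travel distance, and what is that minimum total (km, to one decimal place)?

R, total 1078.7 km

Total weighted distance at each candidate:
  P (1, 9): total = 2565.3
  Q (0, 3): total = 2316.1
  R (8, 3): total = 1078.7
Minimum is at R with total 1078.7 km.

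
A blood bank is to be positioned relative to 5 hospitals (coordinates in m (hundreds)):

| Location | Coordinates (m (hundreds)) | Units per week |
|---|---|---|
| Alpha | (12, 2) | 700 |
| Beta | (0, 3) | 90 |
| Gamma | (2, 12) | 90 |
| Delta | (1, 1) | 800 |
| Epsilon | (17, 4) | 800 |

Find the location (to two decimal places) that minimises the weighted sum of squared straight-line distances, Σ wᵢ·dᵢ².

(9.27, 2.72)

The minimiser of Σwᵢ‖p−pᵢ‖² is the weighted centroid p* = (Σwᵢpᵢ)/(Σwᵢ).
Σwᵢ = 2480.
Σwᵢxᵢ = 700·12 + 90·0 + 90·2 + 800·1 + 800·17 = 22980.
Σwᵢyᵢ = 700·2 + 90·3 + 90·12 + 800·1 + 800·4 = 6750.
x* = 22980/2480 = 9.27, y* = 6750/2480 = 2.72.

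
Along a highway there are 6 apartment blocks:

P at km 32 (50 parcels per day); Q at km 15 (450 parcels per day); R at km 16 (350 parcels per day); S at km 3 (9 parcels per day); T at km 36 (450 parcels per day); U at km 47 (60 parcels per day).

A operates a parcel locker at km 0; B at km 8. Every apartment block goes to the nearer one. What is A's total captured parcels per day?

9

The indifferent point is the midpoint (0+8)/2 = 4; apartment blocks left of it (closer to A at 0) go to A, those right go to B.
  S at 3 (w=9) → A
  Q at 15 (w=450) → B
  R at 16 (w=350) → B
  P at 32 (w=50) → B
  T at 36 (w=450) → B
  U at 47 (w=60) → B
A captures 9; B captures 1360.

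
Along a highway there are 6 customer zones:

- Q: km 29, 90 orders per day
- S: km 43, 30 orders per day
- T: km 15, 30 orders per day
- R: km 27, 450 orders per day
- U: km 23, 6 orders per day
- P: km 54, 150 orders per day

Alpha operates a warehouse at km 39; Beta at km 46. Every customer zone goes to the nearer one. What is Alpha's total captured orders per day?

The indifferent point is the midpoint (39+46)/2 = 42.5; customer zones left of it (closer to Alpha at 39) go to Alpha, those right go to Beta.
  T at 15 (w=30) → Alpha
  U at 23 (w=6) → Alpha
  R at 27 (w=450) → Alpha
  Q at 29 (w=90) → Alpha
  S at 43 (w=30) → Beta
  P at 54 (w=150) → Beta
Alpha captures 576; Beta captures 180.

576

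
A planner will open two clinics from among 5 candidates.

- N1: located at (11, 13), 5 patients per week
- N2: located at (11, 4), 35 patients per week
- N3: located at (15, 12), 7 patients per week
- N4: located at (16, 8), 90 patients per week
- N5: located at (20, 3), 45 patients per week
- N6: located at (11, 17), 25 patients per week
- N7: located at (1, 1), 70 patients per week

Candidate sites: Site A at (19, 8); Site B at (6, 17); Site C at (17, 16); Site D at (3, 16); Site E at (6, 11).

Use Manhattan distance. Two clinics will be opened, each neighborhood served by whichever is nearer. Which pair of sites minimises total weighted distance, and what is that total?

{Site A, Site E}, total 2376

Evaluate every pair (each demand assigned to the nearer of the two):
  {Site A, Site E}: total = 2376
  {Site A, Site D}: total = 2486
  {Site A, Site B}: total = 2656
  {Site A, Site C}: total = 2972
  {Site C, Site E}: total = 3252
  {Site C, Site D}: total = 3612
  {Site B, Site C}: total = 3842
  {Site B, Site E}: total = 3860
  {Site D, Site E}: total = 3960
  {Site B, Site D}: total = 5058
Best pair: {Site A, Site E} with total 2376.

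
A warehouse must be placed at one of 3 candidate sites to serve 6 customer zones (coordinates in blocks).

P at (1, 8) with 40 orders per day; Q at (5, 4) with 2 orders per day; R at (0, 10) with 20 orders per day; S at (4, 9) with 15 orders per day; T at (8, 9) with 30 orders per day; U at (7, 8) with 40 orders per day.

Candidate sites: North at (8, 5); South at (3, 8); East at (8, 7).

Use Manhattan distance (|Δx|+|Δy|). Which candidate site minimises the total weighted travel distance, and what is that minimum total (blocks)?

Total weighted distance at each candidate:
  North (8, 5): total = 1068
  South (3, 8): total = 562
  East (8, 7): total = 782
Minimum is at South with total 562 blocks.

South, total 562 blocks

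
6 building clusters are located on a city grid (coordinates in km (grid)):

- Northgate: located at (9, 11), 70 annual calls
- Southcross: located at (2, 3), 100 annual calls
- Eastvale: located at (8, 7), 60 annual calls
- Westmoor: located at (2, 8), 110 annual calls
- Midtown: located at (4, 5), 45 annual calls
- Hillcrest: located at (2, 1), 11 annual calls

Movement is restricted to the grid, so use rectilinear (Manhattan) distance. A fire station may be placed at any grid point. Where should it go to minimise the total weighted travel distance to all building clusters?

(2, 7)

Manhattan distance separates: Σwᵢ(|x−xᵢ|+|y−yᵢ|) = Σwᵢ|x−xᵢ| + Σwᵢ|y−yᵢ|, so x and y are optimised independently as 1-D weighted medians.
Total weight W = 396; half = 198.
x-coordinate, sorted with cumulative weight:
  x=2 (Southcross, w=100) cum 100
  x=2 (Westmoor, w=110) cum 210  ← median
  x=2 (Hillcrest, w=11) cum 221
  x=4 (Midtown, w=45) cum 266
  x=8 (Eastvale, w=60) cum 326
  x=9 (Northgate, w=70) cum 396
⇒ x* = 2
y-coordinate, sorted with cumulative weight:
  y=1 (Hillcrest, w=11) cum 11
  y=3 (Southcross, w=100) cum 111
  y=5 (Midtown, w=45) cum 156
  y=7 (Eastvale, w=60) cum 216  ← median
  y=8 (Westmoor, w=110) cum 326
  y=11 (Northgate, w=70) cum 396
⇒ y* = 7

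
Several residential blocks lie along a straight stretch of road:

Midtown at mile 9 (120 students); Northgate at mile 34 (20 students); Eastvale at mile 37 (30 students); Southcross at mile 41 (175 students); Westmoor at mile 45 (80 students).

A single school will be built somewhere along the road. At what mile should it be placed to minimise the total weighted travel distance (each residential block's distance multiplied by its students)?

For a sum of weighted absolute distances on a line, the optimum is the weighted median (not the mean). Total weight W = 425; half-weight = 212.5.
Sort by position and accumulate weight:
  mile 9 (Midtown, w=120) → cum 120
  mile 34 (Northgate, w=20) → cum 140
  mile 37 (Eastvale, w=30) → cum 170
  mile 41 (Southcross, w=175) → cum 345  ≥ 212.5 → median here
  mile 45 (Westmoor, w=80) → cum 425
Optimal location: mile 41.

x = 41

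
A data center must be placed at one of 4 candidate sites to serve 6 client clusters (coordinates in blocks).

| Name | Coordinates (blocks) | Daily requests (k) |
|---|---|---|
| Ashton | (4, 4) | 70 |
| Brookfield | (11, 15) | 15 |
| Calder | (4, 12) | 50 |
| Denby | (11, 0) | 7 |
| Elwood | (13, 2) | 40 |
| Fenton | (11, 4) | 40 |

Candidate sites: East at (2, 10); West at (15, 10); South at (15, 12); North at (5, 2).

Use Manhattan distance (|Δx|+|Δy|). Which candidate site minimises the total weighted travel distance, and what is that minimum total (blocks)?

North, total 1741 blocks

Total weighted distance at each candidate:
  East (2, 10): total = 2463
  West (15, 10): total = 2873
  South (15, 12): total = 3057
  North (5, 2): total = 1741
Minimum is at North with total 1741 blocks.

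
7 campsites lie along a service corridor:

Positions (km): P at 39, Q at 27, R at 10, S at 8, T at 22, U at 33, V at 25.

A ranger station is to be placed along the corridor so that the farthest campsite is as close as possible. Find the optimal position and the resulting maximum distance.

location 23.5, max distance 15.5

The 1-center on a line is the midpoint of the two extreme points: leftmost at 8, rightmost at 39.
Optimal location = (8 + 39)/2 = 23.5; maximum distance = (39 − 8)/2 = 15.5.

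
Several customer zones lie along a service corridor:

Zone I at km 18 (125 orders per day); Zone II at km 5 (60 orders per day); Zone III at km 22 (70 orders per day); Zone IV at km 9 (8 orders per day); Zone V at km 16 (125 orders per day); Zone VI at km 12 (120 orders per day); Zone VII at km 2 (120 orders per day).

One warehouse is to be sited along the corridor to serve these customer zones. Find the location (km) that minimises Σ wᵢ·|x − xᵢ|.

For a sum of weighted absolute distances on a line, the optimum is the weighted median (not the mean). Total weight W = 628; half-weight = 314.
Sort by position and accumulate weight:
  km 2 (Zone VII, w=120) → cum 120
  km 5 (Zone II, w=60) → cum 180
  km 9 (Zone IV, w=8) → cum 188
  km 12 (Zone VI, w=120) → cum 308
  km 16 (Zone V, w=125) → cum 433  ≥ 314 → median here
  km 18 (Zone I, w=125) → cum 558
  km 22 (Zone III, w=70) → cum 628
Optimal location: km 16.

x = 16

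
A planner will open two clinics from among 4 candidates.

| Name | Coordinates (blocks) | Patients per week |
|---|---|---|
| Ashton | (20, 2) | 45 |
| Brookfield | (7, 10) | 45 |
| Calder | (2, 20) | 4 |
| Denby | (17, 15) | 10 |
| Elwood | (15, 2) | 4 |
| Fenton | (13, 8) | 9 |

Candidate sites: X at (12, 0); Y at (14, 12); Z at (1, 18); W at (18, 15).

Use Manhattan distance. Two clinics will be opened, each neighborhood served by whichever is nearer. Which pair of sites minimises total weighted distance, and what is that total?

{X, Y}, total 1060

Evaluate every pair (each demand assigned to the nearer of the two):
  {X, Y}: total = 1060
  {Y, W}: total = 1259
  {Y, Z}: total = 1286
  {X, W}: total = 1320
  {X, Z}: total = 1383
  {Z, W}: total = 1499
Best pair: {X, Y} with total 1060.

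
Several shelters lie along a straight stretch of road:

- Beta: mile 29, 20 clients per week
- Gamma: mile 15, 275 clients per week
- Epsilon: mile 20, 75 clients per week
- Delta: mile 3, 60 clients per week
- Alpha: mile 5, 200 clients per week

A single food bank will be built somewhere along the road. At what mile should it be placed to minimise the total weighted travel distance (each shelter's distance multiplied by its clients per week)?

x = 15

For a sum of weighted absolute distances on a line, the optimum is the weighted median (not the mean). Total weight W = 630; half-weight = 315.
Sort by position and accumulate weight:
  mile 3 (Delta, w=60) → cum 60
  mile 5 (Alpha, w=200) → cum 260
  mile 15 (Gamma, w=275) → cum 535  ≥ 315 → median here
  mile 20 (Epsilon, w=75) → cum 610
  mile 29 (Beta, w=20) → cum 630
Optimal location: mile 15.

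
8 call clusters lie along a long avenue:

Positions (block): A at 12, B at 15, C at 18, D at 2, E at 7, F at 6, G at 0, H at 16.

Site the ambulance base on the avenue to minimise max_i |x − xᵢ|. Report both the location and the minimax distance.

location 9, max distance 9

The 1-center on a line is the midpoint of the two extreme points: leftmost at 0, rightmost at 18.
Optimal location = (0 + 18)/2 = 9; maximum distance = (18 − 0)/2 = 9.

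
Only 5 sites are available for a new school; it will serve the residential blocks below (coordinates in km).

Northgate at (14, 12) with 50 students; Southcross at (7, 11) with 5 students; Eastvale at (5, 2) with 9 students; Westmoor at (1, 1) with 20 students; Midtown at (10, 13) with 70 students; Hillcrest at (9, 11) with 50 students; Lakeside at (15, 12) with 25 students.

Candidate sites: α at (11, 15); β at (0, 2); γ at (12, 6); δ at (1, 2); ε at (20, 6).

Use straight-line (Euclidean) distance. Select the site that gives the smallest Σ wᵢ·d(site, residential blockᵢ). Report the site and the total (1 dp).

α, total 1218.5 km

Total weighted distance at each candidate:
  α (11, 15): total = 1218.5
  β (0, 2): total = 3118.2
  γ (12, 6): total = 1634.7
  δ (1, 2): total = 2957.2
  ε (20, 6): total = 2680.4
Minimum is at α with total 1218.5 km.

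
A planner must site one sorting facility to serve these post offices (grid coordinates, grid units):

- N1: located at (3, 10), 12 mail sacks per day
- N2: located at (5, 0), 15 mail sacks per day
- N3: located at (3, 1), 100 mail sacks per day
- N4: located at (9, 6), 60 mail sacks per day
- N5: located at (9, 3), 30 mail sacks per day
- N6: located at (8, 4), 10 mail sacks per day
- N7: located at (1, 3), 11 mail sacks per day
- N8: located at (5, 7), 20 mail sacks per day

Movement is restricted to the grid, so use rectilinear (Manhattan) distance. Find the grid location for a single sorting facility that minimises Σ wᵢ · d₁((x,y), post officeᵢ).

Manhattan distance separates: Σwᵢ(|x−xᵢ|+|y−yᵢ|) = Σwᵢ|x−xᵢ| + Σwᵢ|y−yᵢ|, so x and y are optimised independently as 1-D weighted medians.
Total weight W = 258; half = 129.
x-coordinate, sorted with cumulative weight:
  x=1 (N7, w=11) cum 11
  x=3 (N1, w=12) cum 23
  x=3 (N3, w=100) cum 123
  x=5 (N2, w=15) cum 138  ← median
  x=5 (N8, w=20) cum 158
  x=8 (N6, w=10) cum 168
  x=9 (N4, w=60) cum 228
  x=9 (N5, w=30) cum 258
⇒ x* = 5
y-coordinate, sorted with cumulative weight:
  y=0 (N2, w=15) cum 15
  y=1 (N3, w=100) cum 115
  y=3 (N5, w=30) cum 145  ← median
  y=3 (N7, w=11) cum 156
  y=4 (N6, w=10) cum 166
  y=6 (N4, w=60) cum 226
  y=7 (N8, w=20) cum 246
  y=10 (N1, w=12) cum 258
⇒ y* = 3

(5, 3)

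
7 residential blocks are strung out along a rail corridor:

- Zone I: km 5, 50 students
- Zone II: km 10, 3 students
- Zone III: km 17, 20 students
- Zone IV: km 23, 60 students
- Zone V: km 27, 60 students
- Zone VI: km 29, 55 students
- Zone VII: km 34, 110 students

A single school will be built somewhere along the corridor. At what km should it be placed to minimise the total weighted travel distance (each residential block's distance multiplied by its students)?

For a sum of weighted absolute distances on a line, the optimum is the weighted median (not the mean). Total weight W = 358; half-weight = 179.
Sort by position and accumulate weight:
  km 5 (Zone I, w=50) → cum 50
  km 10 (Zone II, w=3) → cum 53
  km 17 (Zone III, w=20) → cum 73
  km 23 (Zone IV, w=60) → cum 133
  km 27 (Zone V, w=60) → cum 193  ≥ 179 → median here
  km 29 (Zone VI, w=55) → cum 248
  km 34 (Zone VII, w=110) → cum 358
Optimal location: km 27.

x = 27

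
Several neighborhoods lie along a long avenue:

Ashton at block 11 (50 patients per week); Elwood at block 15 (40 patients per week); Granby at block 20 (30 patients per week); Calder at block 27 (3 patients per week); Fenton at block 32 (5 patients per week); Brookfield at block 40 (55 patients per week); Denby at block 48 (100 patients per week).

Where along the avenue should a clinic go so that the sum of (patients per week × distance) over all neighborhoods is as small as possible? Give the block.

For a sum of weighted absolute distances on a line, the optimum is the weighted median (not the mean). Total weight W = 283; half-weight = 141.5.
Sort by position and accumulate weight:
  block 11 (Ashton, w=50) → cum 50
  block 15 (Elwood, w=40) → cum 90
  block 20 (Granby, w=30) → cum 120
  block 27 (Calder, w=3) → cum 123
  block 32 (Fenton, w=5) → cum 128
  block 40 (Brookfield, w=55) → cum 183  ≥ 141.5 → median here
  block 48 (Denby, w=100) → cum 283
Optimal location: block 40.

x = 40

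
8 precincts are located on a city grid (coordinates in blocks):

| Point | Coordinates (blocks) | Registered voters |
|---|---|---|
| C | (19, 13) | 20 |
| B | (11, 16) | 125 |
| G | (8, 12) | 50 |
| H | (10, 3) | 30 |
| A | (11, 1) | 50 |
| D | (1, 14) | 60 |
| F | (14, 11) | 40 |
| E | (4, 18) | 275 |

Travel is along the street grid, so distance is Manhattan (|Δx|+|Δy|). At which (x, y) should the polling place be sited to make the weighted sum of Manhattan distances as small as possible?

(4, 16)

Manhattan distance separates: Σwᵢ(|x−xᵢ|+|y−yᵢ|) = Σwᵢ|x−xᵢ| + Σwᵢ|y−yᵢ|, so x and y are optimised independently as 1-D weighted medians.
Total weight W = 650; half = 325.
x-coordinate, sorted with cumulative weight:
  x=1 (D, w=60) cum 60
  x=4 (E, w=275) cum 335  ← median
  x=8 (G, w=50) cum 385
  x=10 (H, w=30) cum 415
  x=11 (B, w=125) cum 540
  x=11 (A, w=50) cum 590
  x=14 (F, w=40) cum 630
  x=19 (C, w=20) cum 650
⇒ x* = 4
y-coordinate, sorted with cumulative weight:
  y=1 (A, w=50) cum 50
  y=3 (H, w=30) cum 80
  y=11 (F, w=40) cum 120
  y=12 (G, w=50) cum 170
  y=13 (C, w=20) cum 190
  y=14 (D, w=60) cum 250
  y=16 (B, w=125) cum 375  ← median
  y=18 (E, w=275) cum 650
⇒ y* = 16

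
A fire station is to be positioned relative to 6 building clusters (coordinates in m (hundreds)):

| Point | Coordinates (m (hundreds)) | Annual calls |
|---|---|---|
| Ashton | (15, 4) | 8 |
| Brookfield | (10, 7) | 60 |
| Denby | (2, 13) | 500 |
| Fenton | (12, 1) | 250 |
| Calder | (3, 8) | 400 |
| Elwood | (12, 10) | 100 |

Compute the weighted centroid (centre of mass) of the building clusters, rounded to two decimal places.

The minimiser of Σwᵢ‖p−pᵢ‖² is the weighted centroid p* = (Σwᵢpᵢ)/(Σwᵢ).
Σwᵢ = 1318.
Σwᵢxᵢ = 8·15 + 60·10 + 500·2 + 250·12 + 400·3 + 100·12 = 7120.
Σwᵢyᵢ = 8·4 + 60·7 + 500·13 + 250·1 + 400·8 + 100·10 = 11402.
x* = 7120/1318 = 5.40, y* = 11402/1318 = 8.65.

(5.40, 8.65)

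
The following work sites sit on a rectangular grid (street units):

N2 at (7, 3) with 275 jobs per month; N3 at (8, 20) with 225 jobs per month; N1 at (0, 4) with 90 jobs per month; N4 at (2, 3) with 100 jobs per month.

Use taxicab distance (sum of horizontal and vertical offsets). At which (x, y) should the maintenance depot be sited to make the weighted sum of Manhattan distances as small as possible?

Manhattan distance separates: Σwᵢ(|x−xᵢ|+|y−yᵢ|) = Σwᵢ|x−xᵢ| + Σwᵢ|y−yᵢ|, so x and y are optimised independently as 1-D weighted medians.
Total weight W = 690; half = 345.
x-coordinate, sorted with cumulative weight:
  x=0 (N1, w=90) cum 90
  x=2 (N4, w=100) cum 190
  x=7 (N2, w=275) cum 465  ← median
  x=8 (N3, w=225) cum 690
⇒ x* = 7
y-coordinate, sorted with cumulative weight:
  y=3 (N2, w=275) cum 275
  y=3 (N4, w=100) cum 375  ← median
  y=4 (N1, w=90) cum 465
  y=20 (N3, w=225) cum 690
⇒ y* = 3

(7, 3)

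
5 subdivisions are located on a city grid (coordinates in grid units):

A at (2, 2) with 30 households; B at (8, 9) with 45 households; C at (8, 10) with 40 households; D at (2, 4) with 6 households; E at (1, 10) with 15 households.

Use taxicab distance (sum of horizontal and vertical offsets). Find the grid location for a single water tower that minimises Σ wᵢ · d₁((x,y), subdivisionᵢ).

(8, 9)

Manhattan distance separates: Σwᵢ(|x−xᵢ|+|y−yᵢ|) = Σwᵢ|x−xᵢ| + Σwᵢ|y−yᵢ|, so x and y are optimised independently as 1-D weighted medians.
Total weight W = 136; half = 68.
x-coordinate, sorted with cumulative weight:
  x=1 (E, w=15) cum 15
  x=2 (A, w=30) cum 45
  x=2 (D, w=6) cum 51
  x=8 (B, w=45) cum 96  ← median
  x=8 (C, w=40) cum 136
⇒ x* = 8
y-coordinate, sorted with cumulative weight:
  y=2 (A, w=30) cum 30
  y=4 (D, w=6) cum 36
  y=9 (B, w=45) cum 81  ← median
  y=10 (C, w=40) cum 121
  y=10 (E, w=15) cum 136
⇒ y* = 9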